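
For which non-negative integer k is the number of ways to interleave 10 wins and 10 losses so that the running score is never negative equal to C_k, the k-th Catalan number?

10

Ballot sequences with n votes each where one side never trails are Dyck words, counted by C_n; here n = 10.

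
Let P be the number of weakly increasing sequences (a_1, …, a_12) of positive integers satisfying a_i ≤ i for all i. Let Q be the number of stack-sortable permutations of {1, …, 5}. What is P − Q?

Such sub-staircase sequences of length n are counted by C_n; here n = 12. So P = C_12 = 208012.
Stack-sortable permutations are exactly the 231-avoiding ones, counted by C_n; here n = 5. So Q = C_5 = 42.
P − Q = 208012 − 42 = 207970.

207970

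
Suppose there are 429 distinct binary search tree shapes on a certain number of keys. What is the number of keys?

Binary search tree shapes on n keys are counted by C_n. The Catalan number equal to 429 is C_7.

7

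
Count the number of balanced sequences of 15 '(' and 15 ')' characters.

A balanced arrangement of 15 bracket pairs is a Dyck word of semilength 15, so the count is C_15.
C_15 = C_14 · 2(2·14+1)/(14+2) = 2674440 · 58/16 = 9694845.

9694845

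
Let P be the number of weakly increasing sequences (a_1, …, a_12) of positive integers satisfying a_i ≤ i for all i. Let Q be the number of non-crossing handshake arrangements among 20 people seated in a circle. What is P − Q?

Such sub-staircase sequences of length n are counted by C_n; here n = 12. So P = C_12 = 208012.
With 20 = 2·10 people, non-crossing handshake pairings are non-crossing perfect matchings on a circle, counted by C_10. So Q = C_10 = 16796.
P − Q = 208012 − 16796 = 191216.

191216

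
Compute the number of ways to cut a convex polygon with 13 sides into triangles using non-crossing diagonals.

58786

The number of triangulations of a 13-gon is the Catalan number C_11 (index = sides − 2).
C_11 = 58786.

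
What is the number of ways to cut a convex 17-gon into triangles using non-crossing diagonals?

9694845

The number of triangulations of a 17-gon is the Catalan number C_15 (index = sides − 2).
C_15 = C_14 · 2(2·14+1)/(14+2) = 2674440 · 58/16 = 9694845.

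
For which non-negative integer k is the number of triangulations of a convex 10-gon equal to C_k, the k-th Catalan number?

8

The number of triangulations of a 10-gon is the Catalan number C_8 (index = sides − 2).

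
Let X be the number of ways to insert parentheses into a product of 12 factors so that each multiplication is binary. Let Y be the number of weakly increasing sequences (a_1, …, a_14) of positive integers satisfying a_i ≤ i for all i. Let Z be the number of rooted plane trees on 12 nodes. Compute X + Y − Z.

2674440

Bracketing 12 factors into binary products is counted by C_{12−1} = C_11. So X = C_11 = 58786.
Weakly increasing sequences with a_i ≤ i biject with Dyck paths of semilength 14, so there are C_14. So Y = C_14 = 2674440.
A rooted plane tree on 12 nodes has 11 edges, and such trees are counted by C_11. So Z = C_11 = 58786.
X + Y − Z = 58786 + 2674440 − 58786 = 2674440.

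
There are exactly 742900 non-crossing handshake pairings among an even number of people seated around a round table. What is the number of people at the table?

26

Non-crossing handshake pairings of 2n people are counted by C_n, and C_13 = 742900.
So n = 13, and there are 2n = 26 people.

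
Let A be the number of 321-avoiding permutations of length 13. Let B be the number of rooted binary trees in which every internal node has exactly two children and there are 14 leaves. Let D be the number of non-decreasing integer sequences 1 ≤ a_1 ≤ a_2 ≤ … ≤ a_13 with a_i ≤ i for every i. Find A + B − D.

For any fixed pattern of length 3, the pattern-avoiding permutations of [13] number C_13. So A = C_13 = 742900.
A full binary tree with L leaves has L−1 internal nodes and is counted by C_{L−1}; L = 14 gives C_13. So B = C_13 = 742900.
Such sub-staircase sequences of length n are counted by C_n; here n = 13. So D = C_13 = 742900.
A + B − D = 742900 + 742900 − 742900 = 742900.

742900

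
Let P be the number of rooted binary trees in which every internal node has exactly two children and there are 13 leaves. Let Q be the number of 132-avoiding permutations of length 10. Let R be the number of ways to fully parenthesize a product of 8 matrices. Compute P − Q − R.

Full binary trees with 13 leaves have 13−1 = 12 internal nodes, so there are C_12 of them. So P = C_12 = 208012.
Permutations of [n] avoiding any single length-3 pattern are counted by C_n; here n = 10. So Q = C_10 = 16796.
Ways to associate a product of 8 factors correspond to binary trees on 8 leaves, so the count is C_7. So R = C_7 = 429.
P − Q − R = 208012 − 16796 − 429 = 190787.

190787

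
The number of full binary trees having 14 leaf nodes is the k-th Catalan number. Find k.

13

A full binary tree with L leaves has L−1 internal nodes and is counted by C_{L−1}; L = 14 gives C_13.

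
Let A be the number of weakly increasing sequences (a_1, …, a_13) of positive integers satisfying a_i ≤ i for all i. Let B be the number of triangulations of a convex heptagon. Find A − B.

742858

Weakly increasing sequences with a_i ≤ i biject with Dyck paths of semilength 13, so there are C_13. So A = C_13 = 742900.
A convex 7-gon is triangulated into 5 triangles, and the number of such triangulations is the Catalan number C_{7−2} = C_5. So B = C_5 = 42.
A − B = 742900 − 42 = 742858.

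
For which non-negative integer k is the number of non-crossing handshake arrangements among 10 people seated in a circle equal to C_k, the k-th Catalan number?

5

Non-crossing handshake pairings of 2n people are counted by C_n; 10 people gives n = 5.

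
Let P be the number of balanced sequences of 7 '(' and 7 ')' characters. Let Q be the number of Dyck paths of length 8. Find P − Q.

415

Balanced strings of n pairs of brackets are counted by C_n; here n = 7. So P = C_7 = 429.
Paths of 4 up- and 4 down-steps that never dip below the axis are Dyck paths; their count is C_4. So Q = C_4 = 14.
P − Q = 429 − 14 = 415.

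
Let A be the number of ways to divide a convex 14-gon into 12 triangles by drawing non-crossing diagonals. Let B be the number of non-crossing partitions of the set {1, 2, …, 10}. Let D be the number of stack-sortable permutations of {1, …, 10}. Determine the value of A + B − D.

208012

A convex 14-gon is triangulated into 12 triangles, and the number of such triangulations is the Catalan number C_{14−2} = C_12. So A = C_12 = 208012.
The non-crossing partitions of [10] form a lattice of size C_10. So B = C_10 = 16796.
Stack-sortable permutations are exactly the 231-avoiding ones, counted by C_n; here n = 10. So D = C_10 = 16796.
A + B − D = 208012 + 16796 − 16796 = 208012.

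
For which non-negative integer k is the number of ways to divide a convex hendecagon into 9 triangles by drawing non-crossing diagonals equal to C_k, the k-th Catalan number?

9

A convex 11-gon is triangulated into 9 triangles, and the number of such triangulations is the Catalan number C_{11−2} = C_9.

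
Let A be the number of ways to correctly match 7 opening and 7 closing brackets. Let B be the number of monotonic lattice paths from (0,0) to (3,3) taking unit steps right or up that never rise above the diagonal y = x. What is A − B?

424

A balanced arrangement of 7 bracket pairs is a Dyck word of semilength 7, so the count is C_7. So A = C_7 = 429.
Sub-diagonal monotone paths from (0,0) to (3,3) biject with Dyck paths of semilength 3, giving C_3. So B = C_3 = 5.
A − B = 429 − 5 = 424.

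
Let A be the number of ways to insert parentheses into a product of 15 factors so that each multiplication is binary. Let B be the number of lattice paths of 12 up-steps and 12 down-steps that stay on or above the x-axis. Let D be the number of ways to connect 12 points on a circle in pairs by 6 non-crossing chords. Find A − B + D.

Ways to associate a product of 15 factors correspond to binary trees on 15 leaves, so the count is C_14. So A = C_14 = 2674440.
Paths of 12 up- and 12 down-steps that never dip below the axis are Dyck paths; their count is C_12. So B = C_12 = 208012.
Pairing 12 circle points by 6 non-crossing chords gives C_6 matchings. So D = C_6 = 132.
A − B + D = 2674440 − 208012 + 132 = 2466560.

2466560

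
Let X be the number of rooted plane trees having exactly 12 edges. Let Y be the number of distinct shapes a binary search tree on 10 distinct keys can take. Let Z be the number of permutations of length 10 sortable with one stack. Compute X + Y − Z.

208012

A rooted plane tree with 12 edges has 13 nodes, and the count is C_12. So X = C_12 = 208012.
Rooted binary trees with 10 nodes (each child slot possibly empty) number C_10. So Y = C_10 = 16796.
Stack-sortable permutations are exactly the 231-avoiding ones, counted by C_n; here n = 10. So Z = C_10 = 16796.
X + Y − Z = 208012 + 16796 − 16796 = 208012.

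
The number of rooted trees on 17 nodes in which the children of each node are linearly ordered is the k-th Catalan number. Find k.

A rooted plane tree on 17 nodes has 16 edges, and such trees are counted by C_16.

16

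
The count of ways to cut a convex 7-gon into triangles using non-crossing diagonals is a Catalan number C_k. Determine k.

5

Triangulations of a convex m-gon are counted by C_{m−2}; with m = 7 this is C_5.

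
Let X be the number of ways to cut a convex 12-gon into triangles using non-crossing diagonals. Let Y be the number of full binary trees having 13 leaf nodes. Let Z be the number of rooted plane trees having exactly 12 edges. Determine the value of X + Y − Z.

16796

Triangulations of a convex m-gon are counted by C_{m−2}; with m = 12 this is C_10. So X = C_10 = 16796.
Full binary trees with 13 leaves have 13−1 = 12 internal nodes, so there are C_12 of them. So Y = C_12 = 208012.
A rooted plane tree with 12 edges has 13 nodes, and the count is C_12. So Z = C_12 = 208012.
X + Y − Z = 16796 + 208012 − 208012 = 16796.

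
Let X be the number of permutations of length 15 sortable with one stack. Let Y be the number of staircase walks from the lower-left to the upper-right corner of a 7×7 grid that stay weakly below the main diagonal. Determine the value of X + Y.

9695274

Stack-sortable permutations are exactly the 231-avoiding ones, counted by C_n; here n = 15. So X = C_15 = 9694845.
Sub-diagonal monotone paths from (0,0) to (7,7) biject with Dyck paths of semilength 7, giving C_7. So Y = C_7 = 429.
X + Y = 9694845 + 429 = 9695274.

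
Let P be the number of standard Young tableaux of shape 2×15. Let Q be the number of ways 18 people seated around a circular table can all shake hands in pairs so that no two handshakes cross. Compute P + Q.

By the hook-length formula (or a Dyck-path bijection), SYT of shape 2×15 number C_15. So P = C_15 = 9694845.
Non-crossing handshake pairings of 2n people are counted by C_n; 18 people gives n = 9. So Q = C_9 = 4862.
P + Q = 9694845 + 4862 = 9699707.

9699707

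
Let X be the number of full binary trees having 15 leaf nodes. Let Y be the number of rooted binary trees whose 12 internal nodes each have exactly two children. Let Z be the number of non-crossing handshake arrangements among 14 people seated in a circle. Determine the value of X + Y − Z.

A full binary tree with L leaves has L−1 internal nodes and is counted by C_{L−1}; L = 15 gives C_14. So X = C_14 = 2674440.
The number of full binary trees on 12 internal nodes is the Catalan number C_12. So Y = C_12 = 208012.
Non-crossing handshake pairings of 2n people are counted by C_n; 14 people gives n = 7. So Z = C_7 = 429.
X + Y − Z = 2674440 + 208012 − 429 = 2882023.

2882023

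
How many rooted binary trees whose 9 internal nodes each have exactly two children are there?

Full binary trees with n internal nodes are counted by C_n; here n = 9.
C_9 = C(18,9)/10 = 48620/10 = 4862.

4862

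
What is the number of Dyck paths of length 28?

2674440

Dyck paths of semilength n (length 2n) are counted by C_n; here n = 14.
C_14 = C(28,14)/15 = 40116600/15 = 2674440.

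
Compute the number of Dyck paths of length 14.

429

Dyck paths of semilength n (length 2n) are counted by C_n; here n = 7.
C_7 = C_6 · 2(2·6+1)/(6+2) = 132 · 26/8 = 429.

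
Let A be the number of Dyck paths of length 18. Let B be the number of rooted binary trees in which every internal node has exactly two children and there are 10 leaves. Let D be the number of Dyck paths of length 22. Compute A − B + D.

A Dyck path with 9 up-steps and 9 down-steps has semilength 9, so there are C_9 of them. So A = C_9 = 4862.
A full binary tree with L leaves has L−1 internal nodes and is counted by C_{L−1}; L = 10 gives C_9. So B = C_9 = 4862.
A Dyck path with 11 up-steps and 11 down-steps has semilength 11, so there are C_11 of them. So D = C_11 = 58786.
A − B + D = 4862 − 4862 + 58786 = 58786.

58786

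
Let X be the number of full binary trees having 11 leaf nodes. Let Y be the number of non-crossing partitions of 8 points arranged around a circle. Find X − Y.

A full binary tree with L leaves has L−1 internal nodes and is counted by C_{L−1}; L = 11 gives C_10. So X = C_10 = 16796.
The non-crossing partitions of [8] form a lattice of size C_8. So Y = C_8 = 1430.
X − Y = 16796 − 1430 = 15366.

15366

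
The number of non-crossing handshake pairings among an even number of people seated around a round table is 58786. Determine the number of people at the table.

22

Non-crossing handshake pairings of 2n people are counted by C_n. Since C_11 = 58786, the index is 11.
So n = 11, and there are 2n = 22 people.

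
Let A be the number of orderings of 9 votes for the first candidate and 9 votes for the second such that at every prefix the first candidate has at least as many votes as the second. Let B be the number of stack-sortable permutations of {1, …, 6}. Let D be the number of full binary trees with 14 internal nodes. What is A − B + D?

Reading a vote for the leader as '(' and for the other as ')' turns such a sequence into a balanced string of 9 pairs, so the count is C_9. So A = C_9 = 4862.
Stack-sortable permutations are exactly the 231-avoiding ones, counted by C_n; here n = 6. So B = C_6 = 132.
The number of full binary trees on 14 internal nodes is the Catalan number C_14. So D = C_14 = 2674440.
A − B + D = 4862 − 132 + 2674440 = 2679170.

2679170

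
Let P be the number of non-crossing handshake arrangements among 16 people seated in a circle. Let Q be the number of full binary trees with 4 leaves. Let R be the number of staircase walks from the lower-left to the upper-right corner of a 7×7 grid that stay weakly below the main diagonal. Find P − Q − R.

996

Non-crossing handshake pairings of 2n people are counted by C_n; 16 people gives n = 8. So P = C_8 = 1430.
A full binary tree with L leaves has L−1 internal nodes and is counted by C_{L−1}; L = 4 gives C_3. So Q = C_3 = 5.
Monotone paths in an n×n grid that stay weakly below the diagonal are counted by C_n; here n = 7. So R = C_7 = 429.
P − Q − R = 1430 − 5 − 429 = 996.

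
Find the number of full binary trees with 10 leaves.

4862

A full binary tree with L leaves has L−1 internal nodes and is counted by C_{L−1}; L = 10 gives C_9.
C_9 = C(18,9)/10 = 48620/10 = 4862.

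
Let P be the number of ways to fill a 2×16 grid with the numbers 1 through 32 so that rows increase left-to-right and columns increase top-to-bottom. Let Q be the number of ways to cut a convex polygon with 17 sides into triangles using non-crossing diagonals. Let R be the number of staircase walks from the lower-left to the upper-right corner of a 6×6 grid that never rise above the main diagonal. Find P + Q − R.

Standard Young tableaux of shape 2×n are counted by C_n; here n = 16. So P = C_16 = 35357670.
Triangulations of a convex m-gon are counted by C_{m−2}; with m = 17 this is C_15. So Q = C_15 = 9694845.
Sub-diagonal monotone paths from (0,0) to (6,6) biject with Dyck paths of semilength 6, giving C_6. So R = C_6 = 132.
P + Q − R = 35357670 + 9694845 − 132 = 45052383.

45052383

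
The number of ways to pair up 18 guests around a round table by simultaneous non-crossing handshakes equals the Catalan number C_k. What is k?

With 18 = 2·9 people, non-crossing handshake pairings are non-crossing perfect matchings on a circle, counted by C_9.

9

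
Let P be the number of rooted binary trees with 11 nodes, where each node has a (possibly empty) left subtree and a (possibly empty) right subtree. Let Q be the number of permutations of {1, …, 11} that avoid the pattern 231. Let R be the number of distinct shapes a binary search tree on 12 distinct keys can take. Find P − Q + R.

There are C_n binary search tree shapes on n keys; with n = 11 that is C_11. So P = C_11 = 58786.
Permutations of [n] avoiding any single length-3 pattern are counted by C_n; here n = 11. So Q = C_11 = 58786.
Binary trees (left/right distinguished) on n nodes are counted by C_n; here n = 12. So R = C_12 = 208012.
P − Q + R = 58786 − 58786 + 208012 = 208012.

208012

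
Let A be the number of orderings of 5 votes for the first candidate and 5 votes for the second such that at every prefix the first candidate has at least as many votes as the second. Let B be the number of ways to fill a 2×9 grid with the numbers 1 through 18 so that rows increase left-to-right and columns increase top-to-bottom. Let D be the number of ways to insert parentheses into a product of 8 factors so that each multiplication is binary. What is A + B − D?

Reading a vote for the leader as '(' and for the other as ')' turns such a sequence into a balanced string of 5 pairs, so the count is C_5. So A = C_5 = 42.
Standard Young tableaux of shape 2×n are counted by C_n; here n = 9. So B = C_9 = 4862.
Ways to associate a product of 8 factors correspond to binary trees on 8 leaves, so the count is C_7. So D = C_7 = 429.
A + B − D = 42 + 4862 − 429 = 4475.

4475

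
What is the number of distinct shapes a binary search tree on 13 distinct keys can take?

742900

Rooted binary trees with 13 nodes (each child slot possibly empty) number C_13.
C_13 = 742900.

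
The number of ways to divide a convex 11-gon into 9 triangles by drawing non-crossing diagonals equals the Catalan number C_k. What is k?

A convex 11-gon is triangulated into 9 triangles, and the number of such triangulations is the Catalan number C_{11−2} = C_9.

9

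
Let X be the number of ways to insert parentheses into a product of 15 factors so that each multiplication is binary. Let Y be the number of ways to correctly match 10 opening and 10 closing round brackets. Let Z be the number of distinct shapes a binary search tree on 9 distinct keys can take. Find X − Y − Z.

2652782

Ways to associate a product of 15 factors correspond to binary trees on 15 leaves, so the count is C_14. So X = C_14 = 2674440.
Balanced strings of n pairs of brackets are counted by C_n; here n = 10. So Y = C_10 = 16796.
Binary trees (left/right distinguished) on n nodes are counted by C_n; here n = 9. So Z = C_9 = 4862.
X − Y − Z = 2674440 − 16796 − 4862 = 2652782.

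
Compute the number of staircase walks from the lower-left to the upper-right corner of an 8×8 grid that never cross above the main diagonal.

1430

Monotone paths in an n×n grid that stay weakly below the diagonal are counted by C_n; here n = 8.
C_8 = C(16,8)/9 = 12870/9 = 1430.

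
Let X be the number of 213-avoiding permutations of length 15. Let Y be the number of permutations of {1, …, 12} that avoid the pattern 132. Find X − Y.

9486833

For any fixed pattern of length 3, the pattern-avoiding permutations of [15] number C_15. So X = C_15 = 9694845.
Permutations of [n] avoiding any single length-3 pattern are counted by C_n; here n = 12. So Y = C_12 = 208012.
X − Y = 9694845 − 208012 = 9486833.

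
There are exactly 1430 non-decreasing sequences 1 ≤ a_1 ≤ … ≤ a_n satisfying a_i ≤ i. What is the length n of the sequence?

Such sub-staircase sequences of length n are counted by C_n. The Catalan number equal to 1430 is C_8.

8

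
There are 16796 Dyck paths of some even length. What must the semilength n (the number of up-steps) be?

Dyck paths of semilength n are counted by C_n, and C_10 = 16796.

10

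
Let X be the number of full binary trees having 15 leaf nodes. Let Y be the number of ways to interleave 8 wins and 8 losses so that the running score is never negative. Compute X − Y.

Full binary trees with 15 leaves have 15−1 = 14 internal nodes, so there are C_14 of them. So X = C_14 = 2674440.
Ballot sequences with n votes each where one side never trails are Dyck words, counted by C_n; here n = 8. So Y = C_8 = 1430.
X − Y = 2674440 − 1430 = 2673010.

2673010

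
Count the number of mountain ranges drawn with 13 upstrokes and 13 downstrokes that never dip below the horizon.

Dyck paths of semilength n (length 2n) are counted by C_n; here n = 13.
C_13 = C(26,13)/14 = 10400600/14 = 742900.

742900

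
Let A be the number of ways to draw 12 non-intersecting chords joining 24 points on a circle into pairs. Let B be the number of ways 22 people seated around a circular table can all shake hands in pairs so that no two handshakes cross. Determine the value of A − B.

149226

Non-crossing perfect matchings of 2n points on a circle are counted by C_n; with 24 points, n = 12. So A = C_12 = 208012.
With 22 = 2·11 people, non-crossing handshake pairings are non-crossing perfect matchings on a circle, counted by C_11. So B = C_11 = 58786.
A − B = 208012 − 58786 = 149226.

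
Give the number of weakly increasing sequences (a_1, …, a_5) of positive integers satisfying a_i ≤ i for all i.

42

Such sub-staircase sequences of length n are counted by C_n; here n = 5.
C_5 = 42.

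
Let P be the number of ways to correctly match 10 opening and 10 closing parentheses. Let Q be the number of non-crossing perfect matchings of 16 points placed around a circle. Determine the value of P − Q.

With 10 pairs the number of balanced bracket strings is the Catalan number C_10. So P = C_10 = 16796.
Pairing 16 circle points by 8 non-crossing chords gives C_8 matchings. So Q = C_8 = 1430.
P − Q = 16796 − 1430 = 15366.

15366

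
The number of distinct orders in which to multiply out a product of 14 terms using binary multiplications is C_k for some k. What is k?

13

Bracketing 14 factors into binary products is counted by C_{14−1} = C_13.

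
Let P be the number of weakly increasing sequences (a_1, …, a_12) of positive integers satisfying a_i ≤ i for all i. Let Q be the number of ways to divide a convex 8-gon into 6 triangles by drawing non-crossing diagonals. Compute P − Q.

207880

Such sub-staircase sequences of length n are counted by C_n; here n = 12. So P = C_12 = 208012.
A convex 8-gon is triangulated into 6 triangles, and the number of such triangulations is the Catalan number C_{8−2} = C_6. So Q = C_6 = 132.
P − Q = 208012 − 132 = 207880.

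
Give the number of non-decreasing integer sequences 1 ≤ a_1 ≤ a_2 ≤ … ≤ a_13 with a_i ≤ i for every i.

742900

Weakly increasing sequences with a_i ≤ i biject with Dyck paths of semilength 13, so there are C_13.
C_13 = C(26,13)/14 = 10400600/14 = 742900.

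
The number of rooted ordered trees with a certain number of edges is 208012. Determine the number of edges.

12

Rooted ordered trees with n edges are counted by C_n, and C_12 = 208012.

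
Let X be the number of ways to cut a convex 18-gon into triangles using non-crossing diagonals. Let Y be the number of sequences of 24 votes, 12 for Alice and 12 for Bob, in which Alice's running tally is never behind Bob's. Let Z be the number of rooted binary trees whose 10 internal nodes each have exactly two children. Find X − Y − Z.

35132862

Triangulations of a convex m-gon are counted by C_{m−2}; with m = 18 this is C_16. So X = C_16 = 35357670.
Reading a vote for the leader as '(' and for the other as ')' turns such a sequence into a balanced string of 12 pairs, so the count is C_12. So Y = C_12 = 208012.
The number of full binary trees on 10 internal nodes is the Catalan number C_10. So Z = C_10 = 16796.
X − Y − Z = 35357670 − 208012 − 16796 = 35132862.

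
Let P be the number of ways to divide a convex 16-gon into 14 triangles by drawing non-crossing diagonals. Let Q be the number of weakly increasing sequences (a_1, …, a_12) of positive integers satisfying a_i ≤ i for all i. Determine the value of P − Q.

The number of triangulations of a 16-gon is the Catalan number C_14 (index = sides − 2). So P = C_14 = 2674440.
Weakly increasing sequences with a_i ≤ i biject with Dyck paths of semilength 12, so there are C_12. So Q = C_12 = 208012.
P − Q = 2674440 − 208012 = 2466428.

2466428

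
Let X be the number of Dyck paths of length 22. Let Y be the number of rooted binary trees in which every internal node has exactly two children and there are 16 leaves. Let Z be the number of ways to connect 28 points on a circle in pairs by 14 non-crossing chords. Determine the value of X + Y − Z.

7079191

A Dyck path with 11 up-steps and 11 down-steps has semilength 11, so there are C_11 of them. So X = C_11 = 58786.
Full binary trees with 16 leaves have 16−1 = 15 internal nodes, so there are C_15 of them. So Y = C_15 = 9694845.
Non-crossing perfect matchings of 2n points on a circle are counted by C_n; with 28 points, n = 14. So Z = C_14 = 2674440.
X + Y − Z = 58786 + 9694845 − 2674440 = 7079191.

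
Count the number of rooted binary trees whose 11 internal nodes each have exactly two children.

58786

Full binary trees with n internal nodes are counted by C_n; here n = 11.
C_11 = 58786.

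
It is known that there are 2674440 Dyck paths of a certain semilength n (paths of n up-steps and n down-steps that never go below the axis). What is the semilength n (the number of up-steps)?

14

Dyck paths of semilength n are counted by C_n. Since C_14 = 2674440, the index is 14.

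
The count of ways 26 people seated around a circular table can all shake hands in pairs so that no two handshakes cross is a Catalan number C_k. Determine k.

13

Non-crossing handshake pairings of 2n people are counted by C_n; 26 people gives n = 13.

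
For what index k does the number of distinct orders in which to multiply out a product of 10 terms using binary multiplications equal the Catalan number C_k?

9

Ways to associate a product of 10 factors correspond to binary trees on 10 leaves, so the count is C_9.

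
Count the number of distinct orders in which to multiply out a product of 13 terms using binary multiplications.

208012

Bracketing 13 factors into binary products is counted by C_{13−1} = C_12.
C_12 = C(24,12)/13 = 2704156/13 = 208012.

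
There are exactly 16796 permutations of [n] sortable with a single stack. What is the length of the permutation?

Stack-sortable permutations of [n] are counted by C_n. The Catalan number equal to 16796 is C_10.

10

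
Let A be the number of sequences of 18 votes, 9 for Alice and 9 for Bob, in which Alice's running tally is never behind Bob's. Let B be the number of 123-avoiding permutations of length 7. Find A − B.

4433

Ballot sequences with n votes each where one side never trails are Dyck words, counted by C_n; here n = 9. So A = C_9 = 4862.
Permutations of [n] avoiding any single length-3 pattern are counted by C_n; here n = 7. So B = C_7 = 429.
A − B = 4862 − 429 = 4433.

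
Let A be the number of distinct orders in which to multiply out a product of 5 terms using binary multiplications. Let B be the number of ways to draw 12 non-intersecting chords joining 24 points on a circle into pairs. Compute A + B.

208026

Parenthesizations of m factors correspond to full binary trees with m leaves, counted by C_{m−1}; m = 5 gives C_4. So A = C_4 = 14.
Non-crossing perfect matchings of 2n points on a circle are counted by C_n; with 24 points, n = 12. So B = C_12 = 208012.
A + B = 14 + 208012 = 208026.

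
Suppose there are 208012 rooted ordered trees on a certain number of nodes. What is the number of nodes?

Rooted ordered trees on m nodes are counted by C_{m−1}; 208012 = C_12.
So the index is 12, and the number of nodes is 12 + 1 = 13.

13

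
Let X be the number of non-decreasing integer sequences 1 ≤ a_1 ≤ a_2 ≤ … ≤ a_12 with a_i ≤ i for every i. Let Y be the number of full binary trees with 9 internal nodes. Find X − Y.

203150

Weakly increasing sequences with a_i ≤ i biject with Dyck paths of semilength 12, so there are C_12. So X = C_12 = 208012.
The number of full binary trees on 9 internal nodes is the Catalan number C_9. So Y = C_9 = 4862.
X − Y = 208012 − 4862 = 203150.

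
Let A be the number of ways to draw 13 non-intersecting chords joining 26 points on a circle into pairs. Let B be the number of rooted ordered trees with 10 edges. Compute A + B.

759696

Non-crossing perfect matchings of 2n points on a circle are counted by C_n; with 26 points, n = 13. So A = C_13 = 742900.
Rooted ordered trees with n edges are counted by C_n; here n = 10. So B = C_10 = 16796.
A + B = 742900 + 16796 = 759696.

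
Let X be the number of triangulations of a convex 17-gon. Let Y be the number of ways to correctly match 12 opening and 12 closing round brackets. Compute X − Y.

9486833

The number of triangulations of a 17-gon is the Catalan number C_15 (index = sides − 2). So X = C_15 = 9694845.
A balanced arrangement of 12 bracket pairs is a Dyck word of semilength 12, so the count is C_12. So Y = C_12 = 208012.
X − Y = 9694845 − 208012 = 9486833.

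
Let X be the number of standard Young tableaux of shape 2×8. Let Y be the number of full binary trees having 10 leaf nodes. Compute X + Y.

By the hook-length formula (or a Dyck-path bijection), SYT of shape 2×8 number C_8. So X = C_8 = 1430.
A full binary tree with L leaves has L−1 internal nodes and is counted by C_{L−1}; L = 10 gives C_9. So Y = C_9 = 4862.
X + Y = 1430 + 4862 = 6292.

6292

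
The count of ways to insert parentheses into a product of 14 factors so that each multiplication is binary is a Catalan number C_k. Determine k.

Ways to associate a product of 14 factors correspond to binary trees on 14 leaves, so the count is C_13.

13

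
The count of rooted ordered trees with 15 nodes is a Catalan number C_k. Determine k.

Rooted ordered (plane) trees on m nodes have m−1 edges and are counted by C_{m−1}; m = 15 gives C_14.

14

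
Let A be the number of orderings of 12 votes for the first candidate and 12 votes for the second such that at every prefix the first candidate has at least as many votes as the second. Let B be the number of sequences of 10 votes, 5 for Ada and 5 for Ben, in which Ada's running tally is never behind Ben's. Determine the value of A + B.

Reading a vote for the leader as '(' and for the other as ')' turns such a sequence into a balanced string of 12 pairs, so the count is C_12. So A = C_12 = 208012.
Reading a vote for the leader as '(' and for the other as ')' turns such a sequence into a balanced string of 5 pairs, so the count is C_5. So B = C_5 = 42.
A + B = 208012 + 42 = 208054.

208054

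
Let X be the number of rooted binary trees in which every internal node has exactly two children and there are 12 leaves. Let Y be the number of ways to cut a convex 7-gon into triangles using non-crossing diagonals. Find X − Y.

Full binary trees with 12 leaves have 12−1 = 11 internal nodes, so there are C_11 of them. So X = C_11 = 58786.
A convex 7-gon is triangulated into 5 triangles, and the number of such triangulations is the Catalan number C_{7−2} = C_5. So Y = C_5 = 42.
X − Y = 58786 − 42 = 58744.

58744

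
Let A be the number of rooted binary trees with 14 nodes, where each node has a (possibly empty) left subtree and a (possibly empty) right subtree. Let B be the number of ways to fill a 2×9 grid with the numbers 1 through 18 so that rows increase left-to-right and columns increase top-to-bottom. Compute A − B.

2669578

Binary trees (left/right distinguished) on n nodes are counted by C_n; here n = 14. So A = C_14 = 2674440.
Standard Young tableaux of shape 2×n are counted by C_n; here n = 9. So B = C_9 = 4862.
A − B = 2674440 − 4862 = 2669578.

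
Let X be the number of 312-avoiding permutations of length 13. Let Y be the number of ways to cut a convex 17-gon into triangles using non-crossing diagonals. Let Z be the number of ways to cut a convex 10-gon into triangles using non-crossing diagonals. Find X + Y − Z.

10436315

Permutations of [n] avoiding any single length-3 pattern are counted by C_n; here n = 13. So X = C_13 = 742900.
The number of triangulations of a 17-gon is the Catalan number C_15 (index = sides − 2). So Y = C_15 = 9694845.
Triangulations of a convex m-gon are counted by C_{m−2}; with m = 10 this is C_8. So Z = C_8 = 1430.
X + Y − Z = 742900 + 9694845 − 1430 = 10436315.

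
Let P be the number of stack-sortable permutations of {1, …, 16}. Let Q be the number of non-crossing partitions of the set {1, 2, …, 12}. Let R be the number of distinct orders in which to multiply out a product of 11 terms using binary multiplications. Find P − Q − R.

By Knuth's characterisation, the stack-sortable permutations of length 16 are the 231-avoiders, numbering C_16. So P = C_16 = 35357670.
Non-crossing partitions of an n-element set are counted by C_n; here n = 12. So Q = C_12 = 208012.
Bracketing 11 factors into binary products is counted by C_{11−1} = C_10. So R = C_10 = 16796.
P − Q − R = 35357670 − 208012 − 16796 = 35132862.

35132862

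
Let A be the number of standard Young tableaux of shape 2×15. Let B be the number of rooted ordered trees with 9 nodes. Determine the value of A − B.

9693415

By the hook-length formula (or a Dyck-path bijection), SYT of shape 2×15 number C_15. So A = C_15 = 9694845.
Rooted ordered (plane) trees on m nodes have m−1 edges and are counted by C_{m−1}; m = 9 gives C_8. So B = C_8 = 1430.
A − B = 9694845 − 1430 = 9693415.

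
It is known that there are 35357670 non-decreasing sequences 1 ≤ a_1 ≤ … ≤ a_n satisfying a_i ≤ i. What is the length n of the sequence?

Such sub-staircase sequences of length n are counted by C_n. Since C_16 = 35357670, the index is 16.

16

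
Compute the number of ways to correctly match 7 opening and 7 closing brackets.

A balanced arrangement of 7 bracket pairs is a Dyck word of semilength 7, so the count is C_7.
C_7 = 429.

429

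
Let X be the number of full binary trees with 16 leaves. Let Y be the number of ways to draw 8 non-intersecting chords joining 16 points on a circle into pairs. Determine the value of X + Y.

Full binary trees with 16 leaves have 16−1 = 15 internal nodes, so there are C_15 of them. So X = C_15 = 9694845.
Pairing 16 circle points by 8 non-crossing chords gives C_8 matchings. So Y = C_8 = 1430.
X + Y = 9694845 + 1430 = 9696275.

9696275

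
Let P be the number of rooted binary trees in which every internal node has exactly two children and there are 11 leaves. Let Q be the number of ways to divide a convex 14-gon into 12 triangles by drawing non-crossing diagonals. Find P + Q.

224808

A full binary tree with L leaves has L−1 internal nodes and is counted by C_{L−1}; L = 11 gives C_10. So P = C_10 = 16796.
The number of triangulations of a 14-gon is the Catalan number C_12 (index = sides − 2). So Q = C_12 = 208012.
P + Q = 16796 + 208012 = 224808.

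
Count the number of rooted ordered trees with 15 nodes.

A rooted plane tree on 15 nodes has 14 edges, and such trees are counted by C_14.
C_14 = 2674440.

2674440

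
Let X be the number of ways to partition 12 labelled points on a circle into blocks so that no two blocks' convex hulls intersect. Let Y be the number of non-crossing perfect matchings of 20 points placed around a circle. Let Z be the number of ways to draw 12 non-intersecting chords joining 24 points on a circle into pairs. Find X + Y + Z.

432820

Non-crossing partitions of an n-element set are counted by C_n; here n = 12. So X = C_12 = 208012.
Non-crossing perfect matchings of 2n points on a circle are counted by C_n; with 20 points, n = 10. So Y = C_10 = 16796.
Non-crossing perfect matchings of 2n points on a circle are counted by C_n; with 24 points, n = 12. So Z = C_12 = 208012.
X + Y + Z = 208012 + 16796 + 208012 = 432820.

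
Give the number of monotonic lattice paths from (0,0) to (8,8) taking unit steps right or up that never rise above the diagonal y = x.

Monotone paths in an n×n grid that stay weakly below the diagonal are counted by C_n; here n = 8.
C_8 = C_7 · 2(2·7+1)/(7+2) = 429 · 30/9 = 1430.

1430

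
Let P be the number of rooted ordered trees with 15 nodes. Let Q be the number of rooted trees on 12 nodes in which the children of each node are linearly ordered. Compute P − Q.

2615654

A rooted plane tree on 15 nodes has 14 edges, and such trees are counted by C_14. So P = C_14 = 2674440.
A rooted plane tree on 12 nodes has 11 edges, and such trees are counted by C_11. So Q = C_11 = 58786.
P − Q = 2674440 − 58786 = 2615654.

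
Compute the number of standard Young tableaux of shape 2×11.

58786

By the hook-length formula (or a Dyck-path bijection), SYT of shape 2×11 number C_11.
C_11 = C(22,11)/12 = 705432/12 = 58786.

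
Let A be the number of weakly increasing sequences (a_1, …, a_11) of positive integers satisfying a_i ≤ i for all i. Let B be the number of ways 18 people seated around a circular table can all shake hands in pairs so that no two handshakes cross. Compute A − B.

Weakly increasing sequences with a_i ≤ i biject with Dyck paths of semilength 11, so there are C_11. So A = C_11 = 58786.
With 18 = 2·9 people, non-crossing handshake pairings are non-crossing perfect matchings on a circle, counted by C_9. So B = C_9 = 4862.
A − B = 58786 − 4862 = 53924.

53924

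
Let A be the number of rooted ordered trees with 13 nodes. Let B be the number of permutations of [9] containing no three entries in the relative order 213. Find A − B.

203150

Rooted ordered (plane) trees on m nodes have m−1 edges and are counted by C_{m−1}; m = 13 gives C_12. So A = C_12 = 208012.
For any fixed pattern of length 3, the pattern-avoiding permutations of [9] number C_9. So B = C_9 = 4862.
A − B = 208012 − 4862 = 203150.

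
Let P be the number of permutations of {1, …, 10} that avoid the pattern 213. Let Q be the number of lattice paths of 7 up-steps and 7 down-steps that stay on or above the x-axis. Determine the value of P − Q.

16367

For any fixed pattern of length 3, the pattern-avoiding permutations of [10] number C_10. So P = C_10 = 16796.
A Dyck path with 7 up-steps and 7 down-steps has semilength 7, so there are C_7 of them. So Q = C_7 = 429.
P − Q = 16796 − 429 = 16367.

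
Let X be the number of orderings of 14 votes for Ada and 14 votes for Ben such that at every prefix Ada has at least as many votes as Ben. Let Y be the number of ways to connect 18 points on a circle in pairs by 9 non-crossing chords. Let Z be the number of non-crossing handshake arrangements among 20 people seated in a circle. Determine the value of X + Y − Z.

2662506

Reading a vote for the leader as '(' and for the other as ')' turns such a sequence into a balanced string of 14 pairs, so the count is C_14. So X = C_14 = 2674440.
Pairing 18 circle points by 9 non-crossing chords gives C_9 matchings. So Y = C_9 = 4862.
With 20 = 2·10 people, non-crossing handshake pairings are non-crossing perfect matchings on a circle, counted by C_10. So Z = C_10 = 16796.
X + Y − Z = 2674440 + 4862 − 16796 = 2662506.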